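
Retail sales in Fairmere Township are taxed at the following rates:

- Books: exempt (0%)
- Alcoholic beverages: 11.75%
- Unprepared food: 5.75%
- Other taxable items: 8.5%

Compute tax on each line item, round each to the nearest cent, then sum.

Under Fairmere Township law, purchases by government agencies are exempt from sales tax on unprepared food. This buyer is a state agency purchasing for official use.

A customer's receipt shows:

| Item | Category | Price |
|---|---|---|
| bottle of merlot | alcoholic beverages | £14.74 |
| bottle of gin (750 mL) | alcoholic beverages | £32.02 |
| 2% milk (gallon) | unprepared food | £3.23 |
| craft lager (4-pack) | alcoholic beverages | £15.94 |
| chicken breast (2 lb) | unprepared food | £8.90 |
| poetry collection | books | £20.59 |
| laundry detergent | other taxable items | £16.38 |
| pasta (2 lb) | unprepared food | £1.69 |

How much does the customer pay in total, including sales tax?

£122.24

Bottle of merlot £14.74: alcoholic beverages → 11.75% → £1.73
Bottle of gin (750 mL) £32.02: alcoholic beverages → 11.75% → £3.76
2% milk (gallon) £3.23: unprepared food, buyer-exempt → 0% → £0.00
Craft lager (4-pack) £15.94: alcoholic beverages → 11.75% → £1.87
Chicken breast (2 lb) £8.90: unprepared food, buyer-exempt → 0% → £0.00
Poetry collection £20.59: books → 0% → £0.00
Laundry detergent £16.38: other taxable items → 8.5% → £1.39
Pasta (2 lb) £1.69: unprepared food, buyer-exempt → 0% → £0.00
Subtotal = £113.49; tax = £8.75; total due = £122.24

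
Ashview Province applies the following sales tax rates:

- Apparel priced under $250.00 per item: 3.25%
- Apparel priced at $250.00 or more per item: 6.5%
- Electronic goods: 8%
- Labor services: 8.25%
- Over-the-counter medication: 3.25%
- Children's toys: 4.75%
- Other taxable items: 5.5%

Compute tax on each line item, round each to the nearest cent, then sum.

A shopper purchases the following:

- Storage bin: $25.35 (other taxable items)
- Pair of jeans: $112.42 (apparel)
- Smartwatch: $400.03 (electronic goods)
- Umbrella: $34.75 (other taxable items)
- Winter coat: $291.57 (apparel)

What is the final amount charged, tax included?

$922.02

Storage bin $25.35: other taxable items → 5.5% → $1.39
Pair of jeans $112.42: apparel, under $250.00 → 3.25% → $3.65
Smartwatch $400.03: electronic goods → 8% → $32.00
Umbrella $34.75: other taxable items → 5.5% → $1.91
Winter coat $291.57: apparel, $250.00 or more → 6.5% → $18.95
Subtotal = $864.12; tax = $57.90; total due = $922.02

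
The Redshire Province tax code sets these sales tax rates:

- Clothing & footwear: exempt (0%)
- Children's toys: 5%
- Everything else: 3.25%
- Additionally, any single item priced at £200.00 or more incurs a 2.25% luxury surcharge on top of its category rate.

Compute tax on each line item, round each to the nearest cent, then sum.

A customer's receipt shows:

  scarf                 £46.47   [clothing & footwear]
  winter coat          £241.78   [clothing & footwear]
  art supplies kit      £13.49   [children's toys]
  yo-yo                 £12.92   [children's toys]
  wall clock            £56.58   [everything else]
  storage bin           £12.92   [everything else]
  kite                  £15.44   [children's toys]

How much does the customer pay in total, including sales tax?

Scarf £46.47: clothing & footwear → 0% → £0.00
Winter coat £241.78: clothing & footwear → 0% + 2.25% surcharge = 2.25% → £5.44
Art supplies kit £13.49: children's toys → 5% → £0.67
Yo-yo £12.92: children's toys → 5% → £0.65
Wall clock £56.58: everything else → 3.25% → £1.84
Storage bin £12.92: everything else → 3.25% → £0.42
Kite £15.44: children's toys → 5% → £0.77
Subtotal = £399.60; tax = £9.79; total due = £409.39

£409.39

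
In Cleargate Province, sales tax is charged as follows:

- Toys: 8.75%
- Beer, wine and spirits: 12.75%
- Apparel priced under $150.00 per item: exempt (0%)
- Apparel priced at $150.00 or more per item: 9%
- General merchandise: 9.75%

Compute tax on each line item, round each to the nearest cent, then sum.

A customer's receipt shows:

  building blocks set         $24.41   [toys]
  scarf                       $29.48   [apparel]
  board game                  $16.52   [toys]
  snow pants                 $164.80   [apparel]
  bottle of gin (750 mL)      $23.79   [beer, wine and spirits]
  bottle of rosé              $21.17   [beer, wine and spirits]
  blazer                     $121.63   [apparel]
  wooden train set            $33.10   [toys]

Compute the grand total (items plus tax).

$461.95

Building blocks set $24.41: toys → 8.75% → $2.14
Scarf $29.48: apparel, under $150.00 → 0% → $0.00
Board game $16.52: toys → 8.75% → $1.45
Snow pants $164.80: apparel, $150.00 or more → 9% → $14.83
Bottle of gin (750 mL) $23.79: beer, wine and spirits → 12.75% → $3.03
Bottle of rosé $21.17: beer, wine and spirits → 12.75% → $2.70
Blazer $121.63: apparel, under $150.00 → 0% → $0.00
Wooden train set $33.10: toys → 8.75% → $2.90
Subtotal = $434.90; tax = $27.05; total due = $461.95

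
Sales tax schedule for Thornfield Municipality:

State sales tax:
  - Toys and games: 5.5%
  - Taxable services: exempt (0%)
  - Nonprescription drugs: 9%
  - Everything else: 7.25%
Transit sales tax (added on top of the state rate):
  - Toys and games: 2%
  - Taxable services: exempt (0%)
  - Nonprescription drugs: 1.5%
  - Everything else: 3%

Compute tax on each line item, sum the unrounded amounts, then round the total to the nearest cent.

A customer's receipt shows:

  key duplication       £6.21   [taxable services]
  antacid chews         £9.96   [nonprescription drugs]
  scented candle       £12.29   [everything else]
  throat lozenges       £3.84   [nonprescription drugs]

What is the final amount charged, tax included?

Key duplication £6.21: taxable services → 0% + 0% transit = 0% → £0.00
Antacid chews £9.96: nonprescription drugs → 9% + 1.5% transit = 10.5% → £1.0458
Scented candle £12.29: everything else → 7.25% + 3% transit = 10.25% → £1.259725
Throat lozenges £3.84: nonprescription drugs → 9% + 1.5% transit = 10.5% → £0.4032
Subtotal = £32.30; unrounded tax = £2.708725 → £2.71; total due = £35.01

£35.01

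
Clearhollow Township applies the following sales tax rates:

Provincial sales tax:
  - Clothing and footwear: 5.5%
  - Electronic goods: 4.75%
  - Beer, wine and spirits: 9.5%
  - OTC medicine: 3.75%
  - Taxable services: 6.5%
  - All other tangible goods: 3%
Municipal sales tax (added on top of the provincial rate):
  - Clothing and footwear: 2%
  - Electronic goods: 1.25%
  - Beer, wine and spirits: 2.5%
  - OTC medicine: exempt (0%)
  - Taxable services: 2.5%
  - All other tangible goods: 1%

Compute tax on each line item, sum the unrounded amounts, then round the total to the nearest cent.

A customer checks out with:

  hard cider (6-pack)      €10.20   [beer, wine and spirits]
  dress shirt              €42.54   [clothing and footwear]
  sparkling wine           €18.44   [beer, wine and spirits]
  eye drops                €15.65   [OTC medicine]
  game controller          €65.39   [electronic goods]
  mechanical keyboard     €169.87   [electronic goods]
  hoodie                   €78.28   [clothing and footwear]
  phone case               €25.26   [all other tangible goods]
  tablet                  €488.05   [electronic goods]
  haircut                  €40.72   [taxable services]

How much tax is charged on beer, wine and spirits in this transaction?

Hard cider (6-pack) €10.20: beer, wine and spirits → 9.5% + 2.5% municipal = 12% → €1.224
Sparkling wine €18.44: beer, wine and spirits → 9.5% + 2.5% municipal = 12% → €2.2128
Tax on beer, wine and spirits: unrounded sum = €3.4368 → €3.44

€3.44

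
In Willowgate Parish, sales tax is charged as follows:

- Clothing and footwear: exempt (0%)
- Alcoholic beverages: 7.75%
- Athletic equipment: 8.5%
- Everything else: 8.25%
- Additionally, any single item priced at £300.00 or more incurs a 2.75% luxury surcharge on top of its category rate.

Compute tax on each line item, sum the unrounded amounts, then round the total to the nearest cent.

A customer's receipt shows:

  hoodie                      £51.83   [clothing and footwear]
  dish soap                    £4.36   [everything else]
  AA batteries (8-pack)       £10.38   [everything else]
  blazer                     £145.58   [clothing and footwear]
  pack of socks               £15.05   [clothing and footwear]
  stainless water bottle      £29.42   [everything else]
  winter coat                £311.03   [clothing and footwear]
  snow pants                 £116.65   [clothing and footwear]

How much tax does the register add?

£12.20

Hoodie £51.83: clothing and footwear → 0% → £0.00
Dish soap £4.36: everything else → 8.25% → £0.3597
AA batteries (8-pack) £10.38: everything else → 8.25% → £0.85635
Blazer £145.58: clothing and footwear → 0% → £0.00
Pack of socks £15.05: clothing and footwear → 0% → £0.00
Stainless water bottle £29.42: everything else → 8.25% → £2.42715
Winter coat £311.03: clothing and footwear → 0% + 2.75% surcharge = 2.75% → £8.553325
Snow pants £116.65: clothing and footwear → 0% → £0.00
Unrounded tax sum = £12.196525 → £12.20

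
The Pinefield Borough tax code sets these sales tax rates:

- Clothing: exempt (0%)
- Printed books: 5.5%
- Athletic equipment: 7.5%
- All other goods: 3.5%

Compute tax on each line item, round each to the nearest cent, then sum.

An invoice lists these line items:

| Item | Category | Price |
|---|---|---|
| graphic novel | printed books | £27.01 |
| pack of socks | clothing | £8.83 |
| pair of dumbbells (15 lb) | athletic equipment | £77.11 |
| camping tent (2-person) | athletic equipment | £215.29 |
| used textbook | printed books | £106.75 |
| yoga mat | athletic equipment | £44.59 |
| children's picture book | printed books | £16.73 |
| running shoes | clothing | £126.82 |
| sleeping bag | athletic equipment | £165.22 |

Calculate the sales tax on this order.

£45.94

Graphic novel £27.01: printed books → 5.5% → £1.49
Pack of socks £8.83: clothing → 0% → £0.00
Pair of dumbbells (15 lb) £77.11: athletic equipment → 7.5% → £5.78
Camping tent (2-person) £215.29: athletic equipment → 7.5% → £16.15
Used textbook £106.75: printed books → 5.5% → £5.87
Yoga mat £44.59: athletic equipment → 7.5% → £3.34
Children's picture book £16.73: printed books → 5.5% → £0.92
Running shoes £126.82: clothing → 0% → £0.00
Sleeping bag £165.22: athletic equipment → 7.5% → £12.39
Total tax = £1.49 + £5.78 + £16.15 + £5.87 + £3.34 + £0.92 + £12.39 = £45.94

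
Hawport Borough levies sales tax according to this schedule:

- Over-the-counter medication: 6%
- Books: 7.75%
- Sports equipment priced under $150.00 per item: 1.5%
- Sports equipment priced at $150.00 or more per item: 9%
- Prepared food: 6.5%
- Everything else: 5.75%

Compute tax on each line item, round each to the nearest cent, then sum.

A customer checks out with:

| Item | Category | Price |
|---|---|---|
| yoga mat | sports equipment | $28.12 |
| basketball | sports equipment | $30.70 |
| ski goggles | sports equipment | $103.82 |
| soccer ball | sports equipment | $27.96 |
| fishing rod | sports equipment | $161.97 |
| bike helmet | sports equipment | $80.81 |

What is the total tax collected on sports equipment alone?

$18.65

Yoga mat $28.12: sports equipment, under $150.00 → 1.5% → $0.42
Basketball $30.70: sports equipment, under $150.00 → 1.5% → $0.46
Ski goggles $103.82: sports equipment, under $150.00 → 1.5% → $1.56
Soccer ball $27.96: sports equipment, under $150.00 → 1.5% → $0.42
Fishing rod $161.97: sports equipment, $150.00 or more → 9% → $14.58
Bike helmet $80.81: sports equipment, under $150.00 → 1.5% → $1.21
Tax on sports equipment = $0.42 + $0.46 + $1.56 + $0.42 + $14.58 + $1.21 = $18.65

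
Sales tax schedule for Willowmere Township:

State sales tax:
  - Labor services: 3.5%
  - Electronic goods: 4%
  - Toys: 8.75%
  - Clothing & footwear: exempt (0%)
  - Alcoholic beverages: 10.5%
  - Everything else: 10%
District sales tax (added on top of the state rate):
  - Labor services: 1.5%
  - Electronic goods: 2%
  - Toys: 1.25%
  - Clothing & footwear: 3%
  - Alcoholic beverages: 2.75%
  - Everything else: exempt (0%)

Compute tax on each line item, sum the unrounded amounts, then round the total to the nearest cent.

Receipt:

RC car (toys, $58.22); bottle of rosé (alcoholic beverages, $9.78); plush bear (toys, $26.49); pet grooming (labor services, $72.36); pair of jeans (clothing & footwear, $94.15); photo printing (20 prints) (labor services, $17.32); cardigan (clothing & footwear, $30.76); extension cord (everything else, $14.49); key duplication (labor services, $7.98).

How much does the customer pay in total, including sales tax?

$351.40

RC car $58.22: toys → 8.75% + 1.25% district = 10% → $5.822
Bottle of rosé $9.78: alcoholic beverages → 10.5% + 2.75% district = 13.25% → $1.29585
Plush bear $26.49: toys → 8.75% + 1.25% district = 10% → $2.649
Pet grooming $72.36: labor services → 3.5% + 1.5% district = 5% → $3.618
Pair of jeans $94.15: clothing & footwear → 0% + 3% district = 3% → $2.8245
Photo printing (20 prints) $17.32: labor services → 3.5% + 1.5% district = 5% → $0.866
Cardigan $30.76: clothing & footwear → 0% + 3% district = 3% → $0.9228
Extension cord $14.49: everything else → 10% + 0% district = 10% → $1.449
Key duplication $7.98: labor services → 3.5% + 1.5% district = 5% → $0.399
Subtotal = $331.55; unrounded tax = $19.84615 → $19.85; total due = $351.40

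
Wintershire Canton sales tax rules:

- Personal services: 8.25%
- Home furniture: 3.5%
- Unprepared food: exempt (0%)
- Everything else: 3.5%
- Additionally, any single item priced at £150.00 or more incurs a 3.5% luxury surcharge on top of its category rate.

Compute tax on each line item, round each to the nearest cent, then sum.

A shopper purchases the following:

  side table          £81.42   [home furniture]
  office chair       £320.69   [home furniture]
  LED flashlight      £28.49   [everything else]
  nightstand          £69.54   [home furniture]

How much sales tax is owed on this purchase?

£28.73

Side table £81.42: home furniture → 3.5% → £2.85
Office chair £320.69: home furniture → 3.5% + 3.5% surcharge = 7% → £22.45
LED flashlight £28.49: everything else → 3.5% → £1.00
Nightstand £69.54: home furniture → 3.5% → £2.43
Total tax = £2.85 + £22.45 + £1.00 + £2.43 = £28.73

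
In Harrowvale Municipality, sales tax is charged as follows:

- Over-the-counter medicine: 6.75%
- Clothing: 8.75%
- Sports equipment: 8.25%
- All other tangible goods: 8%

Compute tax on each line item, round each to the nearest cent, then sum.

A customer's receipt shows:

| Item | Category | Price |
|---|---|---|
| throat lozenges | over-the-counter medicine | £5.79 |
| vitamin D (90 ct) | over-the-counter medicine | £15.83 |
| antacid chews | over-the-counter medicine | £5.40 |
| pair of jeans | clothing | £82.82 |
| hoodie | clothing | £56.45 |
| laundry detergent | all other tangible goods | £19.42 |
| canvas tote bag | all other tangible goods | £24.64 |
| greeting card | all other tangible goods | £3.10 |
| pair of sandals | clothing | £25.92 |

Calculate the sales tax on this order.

Throat lozenges £5.79: over-the-counter medicine → 6.75% → £0.39
Vitamin D (90 ct) £15.83: over-the-counter medicine → 6.75% → £1.07
Antacid chews £5.40: over-the-counter medicine → 6.75% → £0.36
Pair of jeans £82.82: clothing → 8.75% → £7.25
Hoodie £56.45: clothing → 8.75% → £4.94
Laundry detergent £19.42: all other tangible goods → 8% → £1.55
Canvas tote bag £24.64: all other tangible goods → 8% → £1.97
Greeting card £3.10: all other tangible goods → 8% → £0.25
Pair of sandals £25.92: clothing → 8.75% → £2.27
Total tax = £0.39 + £1.07 + £0.36 + £7.25 + £4.94 + £1.55 + £1.97 + £0.25 + £2.27 = £20.05

£20.05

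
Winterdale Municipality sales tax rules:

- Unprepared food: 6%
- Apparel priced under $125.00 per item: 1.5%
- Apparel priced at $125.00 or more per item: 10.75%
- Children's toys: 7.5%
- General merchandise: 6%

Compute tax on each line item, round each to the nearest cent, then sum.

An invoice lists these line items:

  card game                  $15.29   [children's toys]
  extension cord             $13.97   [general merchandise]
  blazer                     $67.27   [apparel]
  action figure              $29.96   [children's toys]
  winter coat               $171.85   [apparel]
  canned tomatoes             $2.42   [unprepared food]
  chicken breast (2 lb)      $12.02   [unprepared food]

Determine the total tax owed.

$24.59

Card game $15.29: children's toys → 7.5% → $1.15
Extension cord $13.97: general merchandise → 6% → $0.84
Blazer $67.27: apparel, under $125.00 → 1.5% → $1.01
Action figure $29.96: children's toys → 7.5% → $2.25
Winter coat $171.85: apparel, $125.00 or more → 10.75% → $18.47
Canned tomatoes $2.42: unprepared food → 6% → $0.15
Chicken breast (2 lb) $12.02: unprepared food → 6% → $0.72
Total tax = $1.15 + $0.84 + $1.01 + $2.25 + $18.47 + $0.15 + $0.72 = $24.59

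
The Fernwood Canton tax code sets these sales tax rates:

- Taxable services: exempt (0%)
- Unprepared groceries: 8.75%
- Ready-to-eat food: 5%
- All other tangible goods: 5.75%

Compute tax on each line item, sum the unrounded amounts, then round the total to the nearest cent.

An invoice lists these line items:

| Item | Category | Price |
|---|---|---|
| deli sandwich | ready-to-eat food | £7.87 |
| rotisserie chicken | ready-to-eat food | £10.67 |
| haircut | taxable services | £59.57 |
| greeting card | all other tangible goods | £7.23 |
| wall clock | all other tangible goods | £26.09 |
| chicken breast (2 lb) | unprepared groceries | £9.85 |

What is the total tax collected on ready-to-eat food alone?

£0.93

Deli sandwich £7.87: ready-to-eat food → 5% → £0.3935
Rotisserie chicken £10.67: ready-to-eat food → 5% → £0.5335
Tax on ready-to-eat food: unrounded sum = £0.927 → £0.93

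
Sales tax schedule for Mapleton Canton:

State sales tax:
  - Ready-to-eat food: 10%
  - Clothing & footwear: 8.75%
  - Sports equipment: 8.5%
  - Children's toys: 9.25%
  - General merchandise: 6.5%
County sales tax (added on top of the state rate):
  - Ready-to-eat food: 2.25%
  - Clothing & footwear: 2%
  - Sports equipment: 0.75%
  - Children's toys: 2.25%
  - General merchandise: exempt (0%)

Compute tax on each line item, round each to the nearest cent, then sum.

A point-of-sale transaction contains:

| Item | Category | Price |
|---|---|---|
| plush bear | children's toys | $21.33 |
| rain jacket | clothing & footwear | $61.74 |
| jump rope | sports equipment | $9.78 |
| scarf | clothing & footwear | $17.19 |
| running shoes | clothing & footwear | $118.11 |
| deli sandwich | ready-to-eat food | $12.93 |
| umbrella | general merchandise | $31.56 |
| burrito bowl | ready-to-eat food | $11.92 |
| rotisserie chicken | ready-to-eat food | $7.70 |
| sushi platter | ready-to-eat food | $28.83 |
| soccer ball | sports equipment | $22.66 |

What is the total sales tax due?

$36.20

Plush bear $21.33: children's toys → 9.25% + 2.25% county = 11.5% → $2.45
Rain jacket $61.74: clothing & footwear → 8.75% + 2% county = 10.75% → $6.64
Jump rope $9.78: sports equipment → 8.5% + 0.75% county = 9.25% → $0.90
Scarf $17.19: clothing & footwear → 8.75% + 2% county = 10.75% → $1.85
Running shoes $118.11: clothing & footwear → 8.75% + 2% county = 10.75% → $12.70
Deli sandwich $12.93: ready-to-eat food → 10% + 2.25% county = 12.25% → $1.58
Umbrella $31.56: general merchandise → 6.5% + 0% county = 6.5% → $2.05
Burrito bowl $11.92: ready-to-eat food → 10% + 2.25% county = 12.25% → $1.46
Rotisserie chicken $7.70: ready-to-eat food → 10% + 2.25% county = 12.25% → $0.94
Sushi platter $28.83: ready-to-eat food → 10% + 2.25% county = 12.25% → $3.53
Soccer ball $22.66: sports equipment → 8.5% + 0.75% county = 9.25% → $2.10
Total tax = $2.45 + $6.64 + $0.90 + $1.85 + $12.70 + $1.58 + $2.05 + $1.46 + $0.94 + $3.53 + $2.10 = $36.20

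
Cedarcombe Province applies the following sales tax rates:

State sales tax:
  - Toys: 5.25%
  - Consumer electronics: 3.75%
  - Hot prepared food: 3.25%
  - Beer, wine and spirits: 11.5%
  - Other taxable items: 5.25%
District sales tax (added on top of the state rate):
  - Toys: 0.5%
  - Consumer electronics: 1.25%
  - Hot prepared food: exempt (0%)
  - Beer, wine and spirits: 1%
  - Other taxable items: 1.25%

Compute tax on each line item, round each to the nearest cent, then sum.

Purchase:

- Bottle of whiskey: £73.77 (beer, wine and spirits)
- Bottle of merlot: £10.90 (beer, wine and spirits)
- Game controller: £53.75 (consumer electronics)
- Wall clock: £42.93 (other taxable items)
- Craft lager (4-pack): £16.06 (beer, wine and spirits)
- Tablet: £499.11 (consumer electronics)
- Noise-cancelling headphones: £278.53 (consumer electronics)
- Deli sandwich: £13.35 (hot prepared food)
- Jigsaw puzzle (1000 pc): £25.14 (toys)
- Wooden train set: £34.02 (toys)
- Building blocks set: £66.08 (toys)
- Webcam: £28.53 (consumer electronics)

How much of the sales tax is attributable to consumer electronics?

Game controller £53.75: consumer electronics → 3.75% + 1.25% district = 5% → £2.69
Tablet £499.11: consumer electronics → 3.75% + 1.25% district = 5% → £24.96
Noise-cancelling headphones £278.53: consumer electronics → 3.75% + 1.25% district = 5% → £13.93
Webcam £28.53: consumer electronics → 3.75% + 1.25% district = 5% → £1.43
Tax on consumer electronics = £2.69 + £24.96 + £13.93 + £1.43 = £43.01

£43.01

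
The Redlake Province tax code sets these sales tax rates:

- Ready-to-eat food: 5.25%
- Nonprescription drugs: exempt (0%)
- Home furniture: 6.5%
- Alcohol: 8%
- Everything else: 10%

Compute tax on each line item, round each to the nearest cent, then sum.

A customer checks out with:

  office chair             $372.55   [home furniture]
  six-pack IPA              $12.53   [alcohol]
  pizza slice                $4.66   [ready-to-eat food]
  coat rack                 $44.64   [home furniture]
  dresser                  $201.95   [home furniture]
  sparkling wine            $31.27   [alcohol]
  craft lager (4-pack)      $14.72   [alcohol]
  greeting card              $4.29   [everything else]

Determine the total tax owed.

Office chair $372.55: home furniture → 6.5% → $24.22
Six-pack IPA $12.53: alcohol → 8% → $1.00
Pizza slice $4.66: ready-to-eat food → 5.25% → $0.24
Coat rack $44.64: home furniture → 6.5% → $2.90
Dresser $201.95: home furniture → 6.5% → $13.13
Sparkling wine $31.27: alcohol → 8% → $2.50
Craft lager (4-pack) $14.72: alcohol → 8% → $1.18
Greeting card $4.29: everything else → 10% → $0.43
Total tax = $24.22 + $1.00 + $0.24 + $2.90 + $13.13 + $2.50 + $1.18 + $0.43 = $45.60

$45.60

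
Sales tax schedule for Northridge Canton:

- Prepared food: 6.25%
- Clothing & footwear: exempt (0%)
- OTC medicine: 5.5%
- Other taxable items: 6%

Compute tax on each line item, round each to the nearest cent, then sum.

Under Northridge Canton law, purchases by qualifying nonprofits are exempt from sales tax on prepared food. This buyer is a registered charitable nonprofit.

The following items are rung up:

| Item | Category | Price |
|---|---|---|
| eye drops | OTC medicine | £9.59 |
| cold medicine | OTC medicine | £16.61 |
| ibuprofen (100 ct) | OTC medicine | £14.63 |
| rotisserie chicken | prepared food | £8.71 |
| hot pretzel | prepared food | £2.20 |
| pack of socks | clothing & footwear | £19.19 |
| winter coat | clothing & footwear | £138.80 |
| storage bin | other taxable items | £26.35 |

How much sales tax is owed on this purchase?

Eye drops £9.59: OTC medicine → 5.5% → £0.53
Cold medicine £16.61: OTC medicine → 5.5% → £0.91
Ibuprofen (100 ct) £14.63: OTC medicine → 5.5% → £0.80
Rotisserie chicken £8.71: prepared food, buyer-exempt → 0% → £0.00
Hot pretzel £2.20: prepared food, buyer-exempt → 0% → £0.00
Pack of socks £19.19: clothing & footwear → 0% → £0.00
Winter coat £138.80: clothing & footwear → 0% → £0.00
Storage bin £26.35: other taxable items → 6% → £1.58
Total tax = £0.53 + £0.91 + £0.80 + £1.58 = £3.82

£3.82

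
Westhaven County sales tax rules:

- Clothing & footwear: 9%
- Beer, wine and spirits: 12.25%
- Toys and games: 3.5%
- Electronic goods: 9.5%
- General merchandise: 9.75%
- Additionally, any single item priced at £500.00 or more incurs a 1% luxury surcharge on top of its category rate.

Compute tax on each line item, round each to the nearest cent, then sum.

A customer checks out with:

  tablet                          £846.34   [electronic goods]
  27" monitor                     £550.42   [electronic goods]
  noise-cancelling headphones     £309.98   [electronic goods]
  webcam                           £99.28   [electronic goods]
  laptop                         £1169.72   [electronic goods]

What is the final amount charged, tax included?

£3284.10

Tablet £846.34: electronic goods → 9.5% + 1% surcharge = 10.5% → £88.87
27" monitor £550.42: electronic goods → 9.5% + 1% surcharge = 10.5% → £57.79
Noise-cancelling headphones £309.98: electronic goods → 9.5% → £29.45
Webcam £99.28: electronic goods → 9.5% → £9.43
Laptop £1169.72: electronic goods → 9.5% + 1% surcharge = 10.5% → £122.82
Subtotal = £2975.74; tax = £308.36; total due = £3284.10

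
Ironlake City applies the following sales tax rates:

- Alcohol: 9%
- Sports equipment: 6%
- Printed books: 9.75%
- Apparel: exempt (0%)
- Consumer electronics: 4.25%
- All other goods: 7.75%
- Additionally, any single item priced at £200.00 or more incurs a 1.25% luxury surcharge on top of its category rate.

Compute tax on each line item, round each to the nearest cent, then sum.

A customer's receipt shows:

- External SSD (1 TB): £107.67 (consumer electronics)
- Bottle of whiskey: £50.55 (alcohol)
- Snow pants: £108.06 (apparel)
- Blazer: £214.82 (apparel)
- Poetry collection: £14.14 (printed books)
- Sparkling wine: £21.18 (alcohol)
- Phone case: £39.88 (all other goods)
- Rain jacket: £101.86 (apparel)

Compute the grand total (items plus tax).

External SSD (1 TB) £107.67: consumer electronics → 4.25% → £4.58
Bottle of whiskey £50.55: alcohol → 9% → £4.55
Snow pants £108.06: apparel → 0% → £0.00
Blazer £214.82: apparel → 0% + 1.25% surcharge = 1.25% → £2.69
Poetry collection £14.14: printed books → 9.75% → £1.38
Sparkling wine £21.18: alcohol → 9% → £1.91
Phone case £39.88: all other goods → 7.75% → £3.09
Rain jacket £101.86: apparel → 0% → £0.00
Subtotal = £658.16; tax = £18.20; total due = £676.36

£676.36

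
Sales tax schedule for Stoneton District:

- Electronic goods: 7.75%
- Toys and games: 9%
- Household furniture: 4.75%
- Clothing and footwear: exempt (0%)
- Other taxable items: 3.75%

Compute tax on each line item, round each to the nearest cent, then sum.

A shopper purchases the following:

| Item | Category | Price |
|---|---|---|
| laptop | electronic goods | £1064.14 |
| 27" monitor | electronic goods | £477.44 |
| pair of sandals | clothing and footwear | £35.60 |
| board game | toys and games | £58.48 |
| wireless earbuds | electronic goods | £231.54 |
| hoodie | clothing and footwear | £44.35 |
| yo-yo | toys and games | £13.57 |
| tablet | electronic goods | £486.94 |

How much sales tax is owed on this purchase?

£181.63

Laptop £1064.14: electronic goods → 7.75% → £82.47
27" monitor £477.44: electronic goods → 7.75% → £37.00
Pair of sandals £35.60: clothing and footwear → 0% → £0.00
Board game £58.48: toys and games → 9% → £5.26
Wireless earbuds £231.54: electronic goods → 7.75% → £17.94
Hoodie £44.35: clothing and footwear → 0% → £0.00
Yo-yo £13.57: toys and games → 9% → £1.22
Tablet £486.94: electronic goods → 7.75% → £37.74
Total tax = £82.47 + £37.00 + £5.26 + £17.94 + £1.22 + £37.74 = £181.63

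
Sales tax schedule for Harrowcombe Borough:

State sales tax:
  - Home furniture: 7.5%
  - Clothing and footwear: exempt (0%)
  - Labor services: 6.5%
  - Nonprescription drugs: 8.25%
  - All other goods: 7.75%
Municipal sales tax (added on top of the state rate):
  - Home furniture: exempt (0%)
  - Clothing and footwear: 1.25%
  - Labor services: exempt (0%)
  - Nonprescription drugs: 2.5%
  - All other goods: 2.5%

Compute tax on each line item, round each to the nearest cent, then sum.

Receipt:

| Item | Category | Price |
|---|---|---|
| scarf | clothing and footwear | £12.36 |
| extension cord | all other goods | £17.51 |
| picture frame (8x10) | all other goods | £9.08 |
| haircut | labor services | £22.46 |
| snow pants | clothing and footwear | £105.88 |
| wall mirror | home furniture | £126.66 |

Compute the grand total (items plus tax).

Scarf £12.36: clothing and footwear → 0% + 1.25% municipal = 1.25% → £0.15
Extension cord £17.51: all other goods → 7.75% + 2.5% municipal = 10.25% → £1.79
Picture frame (8x10) £9.08: all other goods → 7.75% + 2.5% municipal = 10.25% → £0.93
Haircut £22.46: labor services → 6.5% + 0% municipal = 6.5% → £1.46
Snow pants £105.88: clothing and footwear → 0% + 1.25% municipal = 1.25% → £1.32
Wall mirror £126.66: home furniture → 7.5% + 0% municipal = 7.5% → £9.50
Subtotal = £293.95; tax = £15.15; total due = £309.10

£309.10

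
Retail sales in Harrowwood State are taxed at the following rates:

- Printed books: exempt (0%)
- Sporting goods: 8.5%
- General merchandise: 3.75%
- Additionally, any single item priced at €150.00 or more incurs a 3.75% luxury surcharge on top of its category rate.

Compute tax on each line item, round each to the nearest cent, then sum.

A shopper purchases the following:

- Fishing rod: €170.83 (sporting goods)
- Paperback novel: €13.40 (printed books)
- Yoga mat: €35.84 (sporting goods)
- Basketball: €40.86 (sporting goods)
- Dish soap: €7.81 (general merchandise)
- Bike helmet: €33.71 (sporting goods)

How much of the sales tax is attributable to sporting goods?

Fishing rod €170.83: sporting goods → 8.5% + 3.75% surcharge = 12.25% → €20.93
Yoga mat €35.84: sporting goods → 8.5% → €3.05
Basketball €40.86: sporting goods → 8.5% → €3.47
Bike helmet €33.71: sporting goods → 8.5% → €2.87
Tax on sporting goods = €20.93 + €3.05 + €3.47 + €2.87 = €30.32

€30.32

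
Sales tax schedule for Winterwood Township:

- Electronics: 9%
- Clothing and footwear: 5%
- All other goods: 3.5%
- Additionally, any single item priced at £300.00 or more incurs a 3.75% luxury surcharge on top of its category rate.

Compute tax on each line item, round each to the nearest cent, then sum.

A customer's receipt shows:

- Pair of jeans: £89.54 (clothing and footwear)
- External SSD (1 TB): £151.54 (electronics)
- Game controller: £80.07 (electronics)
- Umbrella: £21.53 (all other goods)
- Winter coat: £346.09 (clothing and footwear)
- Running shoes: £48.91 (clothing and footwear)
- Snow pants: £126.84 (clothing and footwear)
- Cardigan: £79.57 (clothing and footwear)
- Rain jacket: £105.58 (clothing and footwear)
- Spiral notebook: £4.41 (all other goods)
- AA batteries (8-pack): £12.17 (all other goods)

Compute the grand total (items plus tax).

£1141.24

Pair of jeans £89.54: clothing and footwear → 5% → £4.48
External SSD (1 TB) £151.54: electronics → 9% → £13.64
Game controller £80.07: electronics → 9% → £7.21
Umbrella £21.53: all other goods → 3.5% → £0.75
Winter coat £346.09: clothing and footwear → 5% + 3.75% surcharge = 8.75% → £30.28
Running shoes £48.91: clothing and footwear → 5% → £2.45
Snow pants £126.84: clothing and footwear → 5% → £6.34
Cardigan £79.57: clothing and footwear → 5% → £3.98
Rain jacket £105.58: clothing and footwear → 5% → £5.28
Spiral notebook £4.41: all other goods → 3.5% → £0.15
AA batteries (8-pack) £12.17: all other goods → 3.5% → £0.43
Subtotal = £1066.25; tax = £74.99; total due = £1141.24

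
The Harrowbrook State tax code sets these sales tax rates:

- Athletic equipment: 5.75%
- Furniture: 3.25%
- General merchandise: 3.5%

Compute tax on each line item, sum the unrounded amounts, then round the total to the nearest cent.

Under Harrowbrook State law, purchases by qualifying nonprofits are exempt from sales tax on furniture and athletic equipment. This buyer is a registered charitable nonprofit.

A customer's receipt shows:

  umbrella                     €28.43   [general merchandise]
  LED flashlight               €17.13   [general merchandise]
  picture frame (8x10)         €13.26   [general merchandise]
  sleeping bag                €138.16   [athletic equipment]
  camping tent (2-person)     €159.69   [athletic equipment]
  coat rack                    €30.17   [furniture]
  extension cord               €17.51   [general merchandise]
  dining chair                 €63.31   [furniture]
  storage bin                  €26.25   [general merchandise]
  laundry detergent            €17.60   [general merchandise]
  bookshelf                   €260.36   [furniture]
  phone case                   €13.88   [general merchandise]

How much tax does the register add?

€4.69

Umbrella €28.43: general merchandise → 3.5% → €0.99505
LED flashlight €17.13: general merchandise → 3.5% → €0.59955
Picture frame (8x10) €13.26: general merchandise → 3.5% → €0.4641
Sleeping bag €138.16: athletic equipment, buyer-exempt → 0% → €0.00
Camping tent (2-person) €159.69: athletic equipment, buyer-exempt → 0% → €0.00
Coat rack €30.17: furniture, buyer-exempt → 0% → €0.00
Extension cord €17.51: general merchandise → 3.5% → €0.61285
Dining chair €63.31: furniture, buyer-exempt → 0% → €0.00
Storage bin €26.25: general merchandise → 3.5% → €0.91875
Laundry detergent €17.60: general merchandise → 3.5% → €0.616
Bookshelf €260.36: furniture, buyer-exempt → 0% → €0.00
Phone case €13.88: general merchandise → 3.5% → €0.4858
Unrounded tax sum = €4.6921 → €4.69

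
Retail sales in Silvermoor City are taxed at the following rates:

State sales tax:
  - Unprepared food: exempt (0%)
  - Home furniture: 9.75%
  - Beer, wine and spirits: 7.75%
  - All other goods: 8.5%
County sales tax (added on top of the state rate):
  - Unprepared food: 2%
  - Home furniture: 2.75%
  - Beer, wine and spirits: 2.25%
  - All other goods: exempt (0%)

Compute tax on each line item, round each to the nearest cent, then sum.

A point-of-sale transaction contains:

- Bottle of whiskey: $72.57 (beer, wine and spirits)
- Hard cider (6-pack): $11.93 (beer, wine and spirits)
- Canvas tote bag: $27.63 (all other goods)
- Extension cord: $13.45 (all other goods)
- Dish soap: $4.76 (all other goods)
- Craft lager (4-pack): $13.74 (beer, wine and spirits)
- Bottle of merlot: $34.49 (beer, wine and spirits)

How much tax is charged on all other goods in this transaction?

Canvas tote bag $27.63: all other goods → 8.5% + 0% county = 8.5% → $2.35
Extension cord $13.45: all other goods → 8.5% + 0% county = 8.5% → $1.14
Dish soap $4.76: all other goods → 8.5% + 0% county = 8.5% → $0.40
Tax on all other goods = $2.35 + $1.14 + $0.40 = $3.89

$3.89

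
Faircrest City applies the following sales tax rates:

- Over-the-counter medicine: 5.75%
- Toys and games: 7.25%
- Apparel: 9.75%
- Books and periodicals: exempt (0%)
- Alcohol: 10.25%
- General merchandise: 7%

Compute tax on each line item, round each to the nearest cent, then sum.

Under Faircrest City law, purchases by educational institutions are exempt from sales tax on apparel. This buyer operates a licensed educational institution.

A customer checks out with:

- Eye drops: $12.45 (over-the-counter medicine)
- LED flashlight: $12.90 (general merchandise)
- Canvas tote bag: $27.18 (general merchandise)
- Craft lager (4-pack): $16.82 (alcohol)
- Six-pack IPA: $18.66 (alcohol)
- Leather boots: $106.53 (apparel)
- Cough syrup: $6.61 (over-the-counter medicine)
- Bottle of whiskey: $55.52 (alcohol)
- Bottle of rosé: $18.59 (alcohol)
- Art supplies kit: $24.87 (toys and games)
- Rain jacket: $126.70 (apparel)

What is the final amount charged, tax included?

Eye drops $12.45: over-the-counter medicine → 5.75% → $0.72
LED flashlight $12.90: general merchandise → 7% → $0.90
Canvas tote bag $27.18: general merchandise → 7% → $1.90
Craft lager (4-pack) $16.82: alcohol → 10.25% → $1.72
Six-pack IPA $18.66: alcohol → 10.25% → $1.91
Leather boots $106.53: apparel, buyer-exempt → 0% → $0.00
Cough syrup $6.61: over-the-counter medicine → 5.75% → $0.38
Bottle of whiskey $55.52: alcohol → 10.25% → $5.69
Bottle of rosé $18.59: alcohol → 10.25% → $1.91
Art supplies kit $24.87: toys and games → 7.25% → $1.80
Rain jacket $126.70: apparel, buyer-exempt → 0% → $0.00
Subtotal = $426.83; tax = $16.93; total due = $443.76

$443.76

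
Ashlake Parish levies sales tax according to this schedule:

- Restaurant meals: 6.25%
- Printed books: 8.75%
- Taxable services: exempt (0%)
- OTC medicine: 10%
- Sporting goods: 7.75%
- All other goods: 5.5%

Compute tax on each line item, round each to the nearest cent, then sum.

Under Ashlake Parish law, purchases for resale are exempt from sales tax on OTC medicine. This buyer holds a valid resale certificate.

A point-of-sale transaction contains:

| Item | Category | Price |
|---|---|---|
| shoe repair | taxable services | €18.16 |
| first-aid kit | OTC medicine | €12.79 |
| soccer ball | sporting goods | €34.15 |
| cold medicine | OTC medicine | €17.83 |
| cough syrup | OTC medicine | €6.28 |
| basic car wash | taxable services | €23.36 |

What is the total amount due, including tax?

Shoe repair €18.16: taxable services → 0% → €0.00
First-aid kit €12.79: OTC medicine, buyer-exempt → 0% → €0.00
Soccer ball €34.15: sporting goods → 7.75% → €2.65
Cold medicine €17.83: OTC medicine, buyer-exempt → 0% → €0.00
Cough syrup €6.28: OTC medicine, buyer-exempt → 0% → €0.00
Basic car wash €23.36: taxable services → 0% → €0.00
Subtotal = €112.57; tax = €2.65; total due = €115.22

€115.22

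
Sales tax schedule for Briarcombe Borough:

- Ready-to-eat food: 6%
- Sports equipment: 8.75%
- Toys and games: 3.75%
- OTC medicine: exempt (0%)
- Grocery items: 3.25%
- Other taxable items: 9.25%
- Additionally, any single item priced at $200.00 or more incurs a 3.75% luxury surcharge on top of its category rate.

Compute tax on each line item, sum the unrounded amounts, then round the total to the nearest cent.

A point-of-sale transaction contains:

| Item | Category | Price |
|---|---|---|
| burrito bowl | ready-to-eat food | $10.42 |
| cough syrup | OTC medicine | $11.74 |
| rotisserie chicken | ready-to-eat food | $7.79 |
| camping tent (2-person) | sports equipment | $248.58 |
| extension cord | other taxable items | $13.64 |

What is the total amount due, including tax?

$325.60

Burrito bowl $10.42: ready-to-eat food → 6% → $0.6252
Cough syrup $11.74: OTC medicine → 0% → $0.00
Rotisserie chicken $7.79: ready-to-eat food → 6% → $0.4674
Camping tent (2-person) $248.58: sports equipment → 8.75% + 3.75% surcharge = 12.5% → $31.0725
Extension cord $13.64: other taxable items → 9.25% → $1.2617
Subtotal = $292.17; unrounded tax = $33.4268 → $33.43; total due = $325.60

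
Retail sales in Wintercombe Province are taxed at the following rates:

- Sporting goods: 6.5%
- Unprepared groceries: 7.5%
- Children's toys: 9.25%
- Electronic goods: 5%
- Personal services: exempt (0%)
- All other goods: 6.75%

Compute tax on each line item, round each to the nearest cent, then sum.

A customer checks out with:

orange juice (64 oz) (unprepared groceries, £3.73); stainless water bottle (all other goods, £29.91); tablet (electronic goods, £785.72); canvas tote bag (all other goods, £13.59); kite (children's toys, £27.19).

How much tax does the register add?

£45.03

Orange juice (64 oz) £3.73: unprepared groceries → 7.5% → £0.28
Stainless water bottle £29.91: all other goods → 6.75% → £2.02
Tablet £785.72: electronic goods → 5% → £39.29
Canvas tote bag £13.59: all other goods → 6.75% → £0.92
Kite £27.19: children's toys → 9.25% → £2.52
Total tax = £0.28 + £2.02 + £39.29 + £0.92 + £2.52 = £45.03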